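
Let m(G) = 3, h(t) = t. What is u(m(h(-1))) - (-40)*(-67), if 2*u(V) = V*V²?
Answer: -5333/2 ≈ -2666.5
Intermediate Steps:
u(V) = V³/2 (u(V) = (V*V²)/2 = V³/2)
u(m(h(-1))) - (-40)*(-67) = (½)*3³ - (-40)*(-67) = (½)*27 - 1*2680 = 27/2 - 2680 = -5333/2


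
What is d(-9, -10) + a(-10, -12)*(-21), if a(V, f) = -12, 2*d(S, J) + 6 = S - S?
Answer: 249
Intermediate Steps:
d(S, J) = -3 (d(S, J) = -3 + (S - S)/2 = -3 + (½)*0 = -3 + 0 = -3)
d(-9, -10) + a(-10, -12)*(-21) = -3 - 12*(-21) = -3 + 252 = 249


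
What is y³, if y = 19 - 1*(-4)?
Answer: 12167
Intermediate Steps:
y = 23 (y = 19 + 4 = 23)
y³ = 23³ = 12167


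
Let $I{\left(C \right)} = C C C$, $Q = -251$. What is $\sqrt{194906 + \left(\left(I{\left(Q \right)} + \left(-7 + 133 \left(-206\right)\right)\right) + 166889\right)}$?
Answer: $i \sqrt{15478861} \approx 3934.3 i$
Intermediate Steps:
$I{\left(C \right)} = C^{3}$ ($I{\left(C \right)} = C^{2} C = C^{3}$)
$\sqrt{194906 + \left(\left(I{\left(Q \right)} + \left(-7 + 133 \left(-206\right)\right)\right) + 166889\right)} = \sqrt{194906 + \left(\left(\left(-251\right)^{3} + \left(-7 + 133 \left(-206\right)\right)\right) + 166889\right)} = \sqrt{194906 + \left(\left(-15813251 - 27405\right) + 166889\right)} = \sqrt{194906 + \left(-15840656 + 166889\right)} = \sqrt{194906 - 15673767} = \sqrt{-15478861} = i \sqrt{15478861}$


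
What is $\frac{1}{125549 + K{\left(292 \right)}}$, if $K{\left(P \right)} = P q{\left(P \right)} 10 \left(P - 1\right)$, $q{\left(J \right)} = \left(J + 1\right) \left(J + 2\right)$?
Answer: $\frac{1}{73196705789} \approx 1.3662 \cdot 10^{-11}$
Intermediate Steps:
$q{\left(J \right)} = \left(1 + J\right) \left(2 + J\right)$
$K{\left(P \right)} = P \left(-10 + 10 P\right) \left(2 + P^{2} + 3 P\right)$ ($K{\left(P \right)} = P \left(2 + P^{2} + 3 P\right) 10 \left(P - 1\right) = P \left(2 + P^{2} + 3 P\right) 10 \left(-1 + P\right) = P \left(2 + P^{2} + 3 P\right) \left(-10 + 10 P\right) = P \left(-10 + 10 P\right) \left(2 + P^{2} + 3 P\right)$)
$\frac{1}{125549 + K{\left(292 \right)}} = \frac{1}{125549 + 10 \cdot 292 \left(-1 + 292\right) \left(2 + 292^{2} + 3 \cdot 292\right)} = \frac{1}{125549 + 10 \cdot 292 \cdot 291 \left(2 + 85264 + 876\right)} = \frac{1}{125549 + 10 \cdot 292 \cdot 291 \cdot 86142} = \frac{1}{125549 + 73196580240} = \frac{1}{73196705789}$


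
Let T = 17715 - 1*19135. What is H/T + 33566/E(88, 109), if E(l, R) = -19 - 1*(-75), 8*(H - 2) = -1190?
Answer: 23835969/39760 ≈ 599.50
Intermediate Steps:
H = -587/4 (H = 2 + (⅛)*(-1190) = 2 - 595/4 = -587/4 ≈ -146.75)
E(l, R) = 56 (E(l, R) = -19 + 75 = 56)
T = -1420 (T = 17715 - 19135 = -1420)
H/T + 33566/E(88, 109) = -587/4/(-1420) + 33566/56 = -587/4*(-1/1420) + 33566*(1/56) = 587/5680 + 16783/28 = 23835969/39760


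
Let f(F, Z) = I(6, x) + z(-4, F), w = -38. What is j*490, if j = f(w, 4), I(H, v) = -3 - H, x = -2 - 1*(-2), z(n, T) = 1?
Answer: -3920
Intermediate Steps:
x = 0 (x = -2 + 2 = 0)
f(F, Z) = -8 (f(F, Z) = (-3 - 1*6) + 1 = (-3 - 6) + 1 = -9 + 1 = -8)
j = -8
j*490 = -8*490 = -3920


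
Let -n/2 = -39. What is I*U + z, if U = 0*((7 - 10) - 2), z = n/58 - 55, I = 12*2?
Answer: -1556/29 ≈ -53.655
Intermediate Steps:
I = 24
n = 78 (n = -2*(-39) = 78)
z = -1556/29 (z = 78/58 - 55 = 78*(1/58) - 55 = 39/29 - 55 = -1556/29 ≈ -53.655)
U = 0 (U = 0*(-3 - 2) = 0*(-5) = 0)
I*U + z = 24*0 - 1556/29 = 0 - 1556/29 = -1556/29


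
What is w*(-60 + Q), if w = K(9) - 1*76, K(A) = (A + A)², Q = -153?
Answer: -52824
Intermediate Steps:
K(A) = 4*A² (K(A) = (2*A)² = 4*A²)
w = 248 (w = 4*9² - 1*76 = 4*81 - 76 = 324 - 76 = 248)
w*(-60 + Q) = 248*(-60 - 153) = 248*(-213) = -52824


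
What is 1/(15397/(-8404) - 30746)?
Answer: -8404/258404781 ≈ -3.2523e-5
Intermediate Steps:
1/(15397/(-8404) - 30746) = 1/(15397*(-1/8404) - 30746) = 1/(-15397/8404 - 30746) = 1/(-258404781/8404) = -8404/258404781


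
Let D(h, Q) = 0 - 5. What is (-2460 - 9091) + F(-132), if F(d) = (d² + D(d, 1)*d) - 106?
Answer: 6427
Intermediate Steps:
D(h, Q) = -5
F(d) = -106 + d² - 5*d (F(d) = (d² - 5*d) - 106 = -106 + d² - 5*d)
(-2460 - 9091) + F(-132) = (-2460 - 9091) + (-106 + (-132)² - 5*(-132)) = -11551 + (-106 + 17424 + 660) = -11551 + 17978 = 6427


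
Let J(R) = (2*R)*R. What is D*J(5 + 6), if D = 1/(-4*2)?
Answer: -121/4 ≈ -30.250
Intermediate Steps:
J(R) = 2*R²
D = -⅛ (D = 1/(-8) = -⅛ ≈ -0.12500)
D*J(5 + 6) = -(5 + 6)²/4 = -11²/4 = -121/4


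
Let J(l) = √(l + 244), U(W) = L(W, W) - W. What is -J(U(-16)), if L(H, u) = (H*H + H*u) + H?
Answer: -6*√21 ≈ -27.495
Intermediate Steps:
L(H, u) = H + H² + H*u (L(H, u) = (H² + H*u) + H = H + H² + H*u)
U(W) = -W + W*(1 + 2*W) (U(W) = W*(1 + W + W) - W = W*(1 + 2*W) - W = -W + W*(1 + 2*W))
J(l) = √(244 + l)
-J(U(-16)) = -√(244 + 2*(-16)²) = -√(244 + 2*256) = -√(244 + 512) = -√756 = -6*√21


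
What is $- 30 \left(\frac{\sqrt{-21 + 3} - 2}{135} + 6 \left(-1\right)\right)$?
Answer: $\frac{1624}{9} - \frac{2 i \sqrt{2}}{3} \approx 180.44 - 0.94281 i$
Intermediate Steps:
$- 30 \left(\frac{\sqrt{-21 + 3} - 2}{135} + 6 \left(-1\right)\right) = - 30 \left(\left(\sqrt{-18} - 2\right) \frac{1}{135} - 6\right) = - 30 \left(\left(3 i \sqrt{2} - 2\right) \frac{1}{135} - 6\right) = - 30 \left(\left(-2 + 3 i \sqrt{2}\right) \frac{1}{135} - 6\right) = - 30 \left(\left(- \frac{2}{135} + \frac{i \sqrt{2}}{45}\right) - 6\right) = - 30 \left(- \frac{812}{135} + \frac{i \sqrt{2}}{45}\right) = \frac{1624}{9} - \frac{2 i \sqrt{2}}{3}$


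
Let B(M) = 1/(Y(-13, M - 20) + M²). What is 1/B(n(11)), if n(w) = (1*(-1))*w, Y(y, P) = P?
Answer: 90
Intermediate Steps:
n(w) = -w
B(M) = 1/(-20 + M + M²) (B(M) = 1/((M - 20) + M²) = 1/((-20 + M) + M²) = 1/(-20 + M + M²))
1/B(n(11)) = 1/(1/(-20 - 1*11 + (-1*11)²)) = 1/(1/(-20 - 11 + (-11)²)) = 1/(1/(-20 - 11 + 121)) = 1/(1/90) = 90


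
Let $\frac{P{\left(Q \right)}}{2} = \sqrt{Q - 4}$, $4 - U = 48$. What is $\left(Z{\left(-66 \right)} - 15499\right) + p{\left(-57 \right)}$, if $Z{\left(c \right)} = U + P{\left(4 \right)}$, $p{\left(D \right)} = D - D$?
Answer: $-15543$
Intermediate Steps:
$p{\left(D \right)} = 0$
$U = -44$ ($U = 4 - 48 = -44$)
$P{\left(Q \right)} = 2 \sqrt{-4 + Q}$ ($P{\left(Q \right)} = 2 \sqrt{Q - 4} = 2 \sqrt{-4 + Q}$)
$Z{\left(c \right)} = -44$ ($Z{\left(c \right)} = -44 + 2 \sqrt{-4 + 4} = -44 + 2 \sqrt{0} = -44 + 2 \cdot 0 = -44 + 0 = -44$)
$\left(Z{\left(-66 \right)} - 15499\right) + p{\left(-57 \right)} = \left(-44 - 15499\right) + 0 = -15543 + 0 = -15543$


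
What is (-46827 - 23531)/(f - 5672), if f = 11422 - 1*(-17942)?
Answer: -35179/11846 ≈ -2.9697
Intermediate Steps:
f = 29364 (f = 11422 + 17942 = 29364)
(-46827 - 23531)/(f - 5672) = (-46827 - 23531)/(29364 - 5672) = -70358/23692 = -70358*1/23692 = -35179/11846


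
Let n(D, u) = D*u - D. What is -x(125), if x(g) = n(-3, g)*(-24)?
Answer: -8928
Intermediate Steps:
n(D, u) = -D + D*u
x(g) = -72 + 72*g (x(g) = -3*(-1 + g)*(-24) = (3 - 3*g)*(-24) = -72 + 72*g)
-x(125) = -(-72 + 72*125) = -(-72 + 9000) = -1*8928 = -8928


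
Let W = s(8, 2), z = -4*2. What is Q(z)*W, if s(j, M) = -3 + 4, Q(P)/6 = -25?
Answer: -150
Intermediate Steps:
z = -8
Q(P) = -150 (Q(P) = 6*(-25) = -150)
s(j, M) = 1
W = 1
Q(z)*W = -150*1 = -150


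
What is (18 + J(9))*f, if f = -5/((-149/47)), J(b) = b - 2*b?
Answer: 2115/149 ≈ 14.195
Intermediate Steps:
J(b) = -b
f = 235/149 (f = -5/((-149*1/47)) = -5/(-149/47) = -5*(-47/149) = 235/149 ≈ 1.5772)
(18 + J(9))*f = (18 - 1*9)*(235/149) = (18 - 9)*(235/149) = 9*(235/149) = 2115/149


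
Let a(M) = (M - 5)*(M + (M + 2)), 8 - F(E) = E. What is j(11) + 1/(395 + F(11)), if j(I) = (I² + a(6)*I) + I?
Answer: 112113/392 ≈ 286.00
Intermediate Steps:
F(E) = 8 - E
a(M) = (-5 + M)*(2 + 2*M) (a(M) = (-5 + M)*(M + (2 + M)) = (-5 + M)*(2 + 2*M))
j(I) = I² + 15*I (j(I) = (I² + (-10 - 8*6 + 2*6²)*I) + I = (I² + (-10 - 48 + 2*36)*I) + I = (I² + (-10 - 48 + 72)*I) + I = (I² + 14*I) + I = I² + 15*I)
j(11) + 1/(395 + F(11)) = 11*(15 + 11) + 1/(395 + (8 - 1*11)) = 11*26 + 1/(395 + (8 - 11)) = 286 + 1/(395 - 3) = 286 + 1/392 = 112113/392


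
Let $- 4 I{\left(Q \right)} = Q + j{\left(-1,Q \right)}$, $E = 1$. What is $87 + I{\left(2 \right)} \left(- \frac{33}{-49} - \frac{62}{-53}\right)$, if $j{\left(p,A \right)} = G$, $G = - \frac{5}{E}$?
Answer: $\frac{918117}{10388} \approx 88.382$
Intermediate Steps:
$G = -5$ ($G = - \frac{5}{1} = \left(-5\right) 1 = -5$)
$j{\left(p,A \right)} = -5$
$I{\left(Q \right)} = \frac{5}{4} - \frac{Q}{4}$ ($I{\left(Q \right)} = - \frac{Q - 5}{4} = - \frac{-5 + Q}{4} = \frac{5}{4} - \frac{Q}{4}$)
$87 + I{\left(2 \right)} \left(- \frac{33}{-49} - \frac{62}{-53}\right) = 87 + \left(\frac{5}{4} - \frac{1}{2}\right) \left(- \frac{33}{-49} - \frac{62}{-53}\right) = 87 + \left(\frac{5}{4} - \frac{1}{2}\right) \left(\left(-33\right) \left(- \frac{1}{49}\right) - - \frac{62}{53}\right) = 87 + \frac{3 \left(\frac{33}{49} + \frac{62}{53}\right)}{4} = 87 + \frac{3}{4} \cdot \frac{4787}{2597} = 87 + \frac{14361}{10388} = \frac{918117}{10388}$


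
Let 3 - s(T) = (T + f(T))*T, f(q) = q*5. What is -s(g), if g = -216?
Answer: 279933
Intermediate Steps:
f(q) = 5*q
s(T) = 3 - 6*T² (s(T) = 3 - (T + 5*T)*T = 3 - 6*T*T = 3 - 6*T²)
-s(g) = -(3 - 6*(-216)²) = -(3 - 6*46656) = -(3 - 279936) = -1*(-279933) = 279933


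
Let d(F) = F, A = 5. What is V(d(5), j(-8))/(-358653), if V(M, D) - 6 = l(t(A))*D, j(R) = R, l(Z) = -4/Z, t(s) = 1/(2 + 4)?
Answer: -66/119551 ≈ -0.00055207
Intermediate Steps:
t(s) = ⅙ (t(s) = 1/6 = ⅙)
V(M, D) = 6 - 24*D (V(M, D) = 6 + (-4/⅙)*D = 6 + (-4*6)*D = 6 - 24*D)
V(d(5), j(-8))/(-358653) = (6 - 24*(-8))/(-358653) = (6 + 192)*(-1/358653) = 198*(-1/358653) = -66/119551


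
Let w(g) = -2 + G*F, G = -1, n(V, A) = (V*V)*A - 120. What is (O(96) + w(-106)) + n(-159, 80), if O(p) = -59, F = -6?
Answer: 2022305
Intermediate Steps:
n(V, A) = -120 + A*V**2 (n(V, A) = V**2*A - 120 = A*V**2 - 120 = -120 + A*V**2)
w(g) = 4 (w(g) = -2 - 1*(-6) = -2 + 6 = 4)
(O(96) + w(-106)) + n(-159, 80) = (-59 + 4) + (-120 + 80*(-159)**2) = -55 + (-120 + 80*25281) = -55 + (-120 + 2022480) = -55 + 2022360 = 2022305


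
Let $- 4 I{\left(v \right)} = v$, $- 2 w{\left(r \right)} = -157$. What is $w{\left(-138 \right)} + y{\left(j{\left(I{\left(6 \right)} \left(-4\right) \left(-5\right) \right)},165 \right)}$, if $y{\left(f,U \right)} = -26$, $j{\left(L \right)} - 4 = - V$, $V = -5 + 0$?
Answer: $\frac{105}{2} \approx 52.5$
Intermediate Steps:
$w{\left(r \right)} = \frac{157}{2}$ ($w{\left(r \right)} = \left(- \frac{1}{2}\right) \left(-157\right) = \frac{157}{2}$)
$I{\left(v \right)} = - \frac{v}{4}$
$V = -5$
$j{\left(L \right)} = 9$ ($j{\left(L \right)} = 4 - -5 = 4 + 5 = 9$)
$w{\left(-138 \right)} + y{\left(j{\left(I{\left(6 \right)} \left(-4\right) \left(-5\right) \right)},165 \right)} = \frac{157}{2} - 26 = \frac{105}{2}$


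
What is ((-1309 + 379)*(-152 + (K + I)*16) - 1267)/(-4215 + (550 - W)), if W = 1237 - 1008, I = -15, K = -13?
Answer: -556733/3894 ≈ -142.97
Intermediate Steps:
W = 229
((-1309 + 379)*(-152 + (K + I)*16) - 1267)/(-4215 + (550 - W)) = ((-1309 + 379)*(-152 + (-13 - 15)*16) - 1267)/(-4215 + (550 - 1*229)) = (-930*(-152 - 28*16) - 1267)/(-4215 + (550 - 229)) = (-930*(-152 - 448) - 1267)/(-4215 + 321) = (-930*(-600) - 1267)/(-3894) = (558000 - 1267)*(-1/3894) = 556733*(-1/3894) = -556733/3894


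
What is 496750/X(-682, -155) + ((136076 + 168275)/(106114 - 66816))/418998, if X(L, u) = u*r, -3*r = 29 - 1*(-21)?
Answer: 98152544306125/510439285524 ≈ 192.29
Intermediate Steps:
r = -50/3 (r = -(29 - 1*(-21))/3 = -(29 + 21)/3 = -⅓*50 = -50/3 ≈ -16.667)
X(L, u) = -50*u/3 (X(L, u) = u*(-50/3) = -50*u/3)
496750/X(-682, -155) + ((136076 + 168275)/(106114 - 66816))/418998 = 496750/((-50/3*(-155))) + ((136076 + 168275)/(106114 - 66816))/418998 = 496750/(7750/3) + (304351/39298)*(1/418998) = 496750*(3/7750) + (304351*(1/39298))*(1/418998) = 5961/31 + (304351/39298)*(1/418998) = 5961/31 + 304351/16465783404 = 98152544306125/510439285524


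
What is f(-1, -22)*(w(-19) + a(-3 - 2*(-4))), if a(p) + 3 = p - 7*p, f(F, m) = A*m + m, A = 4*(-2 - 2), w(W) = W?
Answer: -17160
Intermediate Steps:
A = -16 (A = 4*(-4) = -16)
f(F, m) = -15*m (f(F, m) = -16*m + m = -15*m)
a(p) = -3 - 6*p (a(p) = -3 + (p - 7*p) = -3 - 6*p)
f(-1, -22)*(w(-19) + a(-3 - 2*(-4))) = (-15*(-22))*(-19 + (-3 - 6*(-3 - 2*(-4)))) = 330*(-19 + (-3 - 6*(-3 + 8))) = 330*(-19 + (-3 - 6*5)) = 330*(-19 + (-3 - 30)) = 330*(-19 - 33) = 330*(-52) = -17160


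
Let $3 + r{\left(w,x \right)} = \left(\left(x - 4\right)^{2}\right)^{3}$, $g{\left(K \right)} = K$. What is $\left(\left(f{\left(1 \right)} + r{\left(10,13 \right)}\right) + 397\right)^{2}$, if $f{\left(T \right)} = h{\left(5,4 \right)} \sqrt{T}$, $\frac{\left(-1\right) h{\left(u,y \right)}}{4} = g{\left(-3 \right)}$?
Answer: $282861231409$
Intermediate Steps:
$h{\left(u,y \right)} = 12$ ($h{\left(u,y \right)} = \left(-4\right) \left(-3\right) = 12$)
$f{\left(T \right)} = 12 \sqrt{T}$
$r{\left(w,x \right)} = -3 + \left(-4 + x\right)^{6}$ ($r{\left(w,x \right)} = -3 + \left(\left(x - 4\right)^{2}\right)^{3} = -3 + \left(\left(-4 + x\right)^{2}\right)^{3} = -3 + \left(-4 + x\right)^{6}$)
$\left(\left(f{\left(1 \right)} + r{\left(10,13 \right)}\right) + 397\right)^{2} = \left(\left(12 \sqrt{1} - \left(3 - \left(-4 + 13\right)^{6}\right)\right) + 397\right)^{2} = \left(\left(12 \cdot 1 - \left(3 - 9^{6}\right)\right) + 397\right)^{2} = \left(\left(12 + \left(-3 + 531441\right)\right) + 397\right)^{2} = \left(\left(12 + 531438\right) + 397\right)^{2} = \left(531450 + 397\right)^{2} = 531847^{2} = 282861231409$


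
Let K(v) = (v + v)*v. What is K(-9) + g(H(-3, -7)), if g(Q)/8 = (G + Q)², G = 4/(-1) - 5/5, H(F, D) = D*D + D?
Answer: 11114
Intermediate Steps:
H(F, D) = D + D² (H(F, D) = D² + D = D + D²)
K(v) = 2*v² (K(v) = (2*v)*v = 2*v²)
G = -5 (G = 4*(-1) - 5*⅕ = -4 - 1 = -5)
g(Q) = 8*(-5 + Q)²
K(-9) + g(H(-3, -7)) = 2*(-9)² + 8*(-5 - 7*(1 - 7))² = 2*81 + 8*(-5 - 7*(-6))² = 162 + 8*(-5 + 42)² = 162 + 8*37² = 162 + 8*1369 = 162 + 10952 = 11114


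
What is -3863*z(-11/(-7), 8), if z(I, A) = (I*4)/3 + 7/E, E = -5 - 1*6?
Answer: -1301831/231 ≈ -5635.6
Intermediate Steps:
E = -11 (E = -5 - 6 = -11)
z(I, A) = -7/11 + 4*I/3 (z(I, A) = (I*4)/3 + 7/(-11) = (4*I)*(⅓) + 7*(-1/11) = 4*I/3 - 7/11 = -7/11 + 4*I/3)
-3863*z(-11/(-7), 8) = -3863*(-7/11 + 4*(-11/(-7))/3) = -3863*(-7/11 + 4*(-11*(-⅐))/3) = -3863*(-7/11 + (4/3)*(11/7)) = -3863*(-7/11 + 44/21) = -3863*337/231 = -1301831/231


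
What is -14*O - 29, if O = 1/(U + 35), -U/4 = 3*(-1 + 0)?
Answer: -1377/47 ≈ -29.298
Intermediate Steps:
U = 12 (U = -12*(-1 + 0) = -12*(-1) = -4*(-3) = 12)
O = 1/47 (O = 1/(12 + 35) = 1/47 ≈ 0.021277)
-14*O - 29 = -14*1/47 - 29 = -14/47 - 29 = -1377/47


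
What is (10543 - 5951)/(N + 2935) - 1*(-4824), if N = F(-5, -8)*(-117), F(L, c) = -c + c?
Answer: 14163032/2935 ≈ 4825.6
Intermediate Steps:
F(L, c) = 0
N = 0 (N = 0*(-117) = 0)
(10543 - 5951)/(N + 2935) - 1*(-4824) = (10543 - 5951)/(0 + 2935) - 1*(-4824) = 4592/2935 + 4824 = 14163032/2935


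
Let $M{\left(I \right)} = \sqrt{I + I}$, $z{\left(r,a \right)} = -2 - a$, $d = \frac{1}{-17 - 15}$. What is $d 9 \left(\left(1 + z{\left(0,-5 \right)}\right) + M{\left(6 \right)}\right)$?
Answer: $- \frac{9}{8} - \frac{9 \sqrt{3}}{16} \approx -2.0993$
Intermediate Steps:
$d = - \frac{1}{32}$ ($d = \frac{1}{-32} = - \frac{1}{32} \approx -0.03125$)
$M{\left(I \right)} = \sqrt{2} \sqrt{I}$ ($M{\left(I \right)} = \sqrt{2 I} = \sqrt{2} \sqrt{I}$)
$d 9 \left(\left(1 + z{\left(0,-5 \right)}\right) + M{\left(6 \right)}\right) = \left(- \frac{1}{32}\right) 9 \left(\left(1 - -3\right) + \sqrt{2} \sqrt{6}\right) = - \frac{9 \left(\left(1 + \left(-2 + 5\right)\right) + 2 \sqrt{3}\right)}{32} = - \frac{9 \left(\left(1 + 3\right) + 2 \sqrt{3}\right)}{32} = - \frac{9 \left(4 + 2 \sqrt{3}\right)}{32} = - \frac{9}{8} - \frac{9 \sqrt{3}}{16}$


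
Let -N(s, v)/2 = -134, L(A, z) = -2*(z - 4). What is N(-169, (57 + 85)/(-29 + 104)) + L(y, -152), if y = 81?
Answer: 580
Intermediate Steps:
L(A, z) = 8 - 2*z (L(A, z) = -2*(-4 + z) = 8 - 2*z)
N(s, v) = 268 (N(s, v) = -2*(-134) = 268)
N(-169, (57 + 85)/(-29 + 104)) + L(y, -152) = 268 + (8 - 2*(-152)) = 268 + (8 + 304) = 268 + 312 = 580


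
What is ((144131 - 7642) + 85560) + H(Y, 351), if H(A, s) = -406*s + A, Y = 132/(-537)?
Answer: 14238153/179 ≈ 79543.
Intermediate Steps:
Y = -44/179 (Y = 132*(-1/537) = -44/179 ≈ -0.24581)
H(A, s) = A - 406*s
((144131 - 7642) + 85560) + H(Y, 351) = ((144131 - 7642) + 85560) + (-44/179 - 406*351) = (136489 + 85560) + (-44/179 - 142506) = 222049 - 25508618/179 = 14238153/179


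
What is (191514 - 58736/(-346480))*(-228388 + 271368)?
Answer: 35649669375236/4331 ≈ 8.2313e+9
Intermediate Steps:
(191514 - 58736/(-346480))*(-228388 + 271368) = (191514 - 58736*(-1/346480))*42980 = (191514 + 3671/21655)*42980 = (4147239341/21655)*42980 = 35649669375236/4331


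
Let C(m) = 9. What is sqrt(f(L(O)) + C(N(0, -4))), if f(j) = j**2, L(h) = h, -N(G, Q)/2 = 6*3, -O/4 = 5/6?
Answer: sqrt(181)/3 ≈ 4.4845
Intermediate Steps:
O = -10/3 (O = -20/6 = -4*5/6 = -10/3 ≈ -3.3333)
N(G, Q) = -36 (N(G, Q) = -12*3 = -2*18 = -36)
sqrt(f(L(O)) + C(N(0, -4))) = sqrt((-10/3)**2 + 9) = sqrt(100/9 + 9) = sqrt(181/9) = sqrt(181)/3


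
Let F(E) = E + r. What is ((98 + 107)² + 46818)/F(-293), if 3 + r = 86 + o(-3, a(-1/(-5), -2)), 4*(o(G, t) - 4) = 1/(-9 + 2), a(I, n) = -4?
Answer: -2487604/5769 ≈ -431.20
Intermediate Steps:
o(G, t) = 111/28 (o(G, t) = 4 + 1/(4*(-9 + 2)) = 4 + (¼)/(-7) = 4 + (¼)*(-⅐) = 4 - 1/28 = 111/28)
r = 2435/28 (r = -3 + (86 + 111/28) = -3 + 2519/28 = 2435/28 ≈ 86.964)
F(E) = 2435/28 + E (F(E) = E + 2435/28 = 2435/28 + E)
((98 + 107)² + 46818)/F(-293) = ((98 + 107)² + 46818)/(2435/28 - 293) = (205² + 46818)/(-5769/28) = (42025 + 46818)*(-28/5769) = 88843*(-28/5769) = -2487604/5769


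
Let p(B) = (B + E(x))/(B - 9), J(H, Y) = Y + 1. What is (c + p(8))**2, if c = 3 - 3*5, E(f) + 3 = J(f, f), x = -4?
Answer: 196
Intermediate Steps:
J(H, Y) = 1 + Y
E(f) = -2 + f (E(f) = -3 + (1 + f) = -2 + f)
c = -12 (c = 3 - 15 = -12)
p(B) = (-6 + B)/(-9 + B) (p(B) = (B + (-2 - 4))/(B - 9) = (B - 6)/(-9 + B) = (-6 + B)/(-9 + B))
(c + p(8))**2 = (-12 + (-6 + 8)/(-9 + 8))**2 = (-12 + 2/(-1))**2 = (-12 - 1*2)**2 = (-12 - 2)**2 = (-14)**2 = 196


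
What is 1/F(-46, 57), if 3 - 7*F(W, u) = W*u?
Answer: 1/375 ≈ 0.0026667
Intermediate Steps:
F(W, u) = 3/7 - W*u/7
1/F(-46, 57) = 1/(3/7 - ⅐*(-46)*57) = 1/(3/7 + 2622/7) = 1/375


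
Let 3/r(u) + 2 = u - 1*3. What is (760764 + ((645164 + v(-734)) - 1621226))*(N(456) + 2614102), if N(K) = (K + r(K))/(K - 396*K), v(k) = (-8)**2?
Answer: -7617643350277981159/13539020 ≈ -5.6264e+11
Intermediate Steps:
r(u) = 3/(-5 + u) (r(u) = 3/(-2 + (u - 1*3)) = 3/(-2 + (u - 3)) = 3/(-2 + (-3 + u)) = 3/(-5 + u))
v(k) = 64
N(K) = -(K + 3/(-5 + K))/(395*K) (N(K) = (K + 3/(-5 + K))/(K - 396*K) = (K + 3/(-5 + K))/((-395*K)) = (K + 3/(-5 + K))*(-1/(395*K)) = -(K + 3/(-5 + K))/(395*K))
(760764 + ((645164 + v(-734)) - 1621226))*(N(456) + 2614102) = (760764 + ((645164 + 64) - 1621226))*((1/395)*(-3 - 1*456*(-5 + 456))/(456*(-5 + 456)) + 2614102) = (760764 + (645228 - 1621226))*((1/395)*(1/456)*(-3 - 1*456*451)/451 + 2614102) = (760764 - 975998)*((1/395)*(1/456)*(1/451)*(-3 - 205656) + 2614102) = -215234*((1/395)*(1/456)*(1/451)*(-205659) + 2614102) = -215234*(-68553/27078040 + 2614102) = -215234*70784758451527/27078040 = -7617643350277981159/13539020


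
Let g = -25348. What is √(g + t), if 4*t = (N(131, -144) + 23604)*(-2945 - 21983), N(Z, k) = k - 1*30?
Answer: 2*I*√36510277 ≈ 12085.0*I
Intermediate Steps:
N(Z, k) = -30 + k (N(Z, k) = k - 30 = -30 + k)
t = -146015760 (t = (((-30 - 144) + 23604)*(-2945 - 21983))/4 = ((-174 + 23604)*(-24928))/4 = (23430*(-24928))/4 = (¼)*(-584063040) = -146015760)
√(g + t) = √(-25348 - 146015760) = √(-146041108) = 2*I*√36510277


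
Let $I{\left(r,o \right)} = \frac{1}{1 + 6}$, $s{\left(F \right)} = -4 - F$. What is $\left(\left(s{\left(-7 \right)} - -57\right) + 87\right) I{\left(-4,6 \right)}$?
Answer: $21$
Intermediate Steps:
$I{\left(r,o \right)} = \frac{1}{7}$
$\left(\left(s{\left(-7 \right)} - -57\right) + 87\right) I{\left(-4,6 \right)} = \left(\left(\left(-4 - -7\right) - -57\right) + 87\right) \frac{1}{7} = \left(\left(\left(-4 + 7\right) + 57\right) + 87\right) \frac{1}{7} = \left(\left(3 + 57\right) + 87\right) \frac{1}{7} = \left(60 + 87\right) \frac{1}{7} = 147 \cdot \frac{1}{7} = 21$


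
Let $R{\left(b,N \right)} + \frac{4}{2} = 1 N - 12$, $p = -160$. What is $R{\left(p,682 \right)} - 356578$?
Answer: $-355910$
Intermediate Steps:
$R{\left(b,N \right)} = -14 + N$ ($R{\left(b,N \right)} = -2 + \left(1 N - 12\right) = -2 + \left(N - 12\right) = -2 + \left(-12 + N\right) = -14 + N$)
$R{\left(p,682 \right)} - 356578 = \left(-14 + 682\right) - 356578 = 668 - 356578 = -355910$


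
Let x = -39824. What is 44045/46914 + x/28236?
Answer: -52054043/110388642 ≈ -0.47155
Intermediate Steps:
44045/46914 + x/28236 = 44045/46914 - 39824/28236 = 44045*(1/46914) - 39824*1/28236 = 44045/46914 - 9956/7059 = -52054043/110388642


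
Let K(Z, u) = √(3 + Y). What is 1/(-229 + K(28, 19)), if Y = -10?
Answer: -229/52448 - I*√7/52448 ≈ -0.0043662 - 5.0445e-5*I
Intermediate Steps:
K(Z, u) = I*√7 (K(Z, u) = √(3 - 10) = √(-7) = I*√7)
1/(-229 + K(28, 19)) = 1/(-229 + I*√7)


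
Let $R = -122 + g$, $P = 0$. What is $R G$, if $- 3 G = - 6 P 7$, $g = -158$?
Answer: $0$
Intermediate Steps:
$G = 0$ ($G = - \frac{\left(-6\right) 0 \cdot 7}{3} = - \frac{0 \cdot 7}{3} = \left(- \frac{1}{3}\right) 0 = 0$)
$R = -280$ ($R = -122 - 158 = -280$)
$R G = \left(-280\right) 0 = 0$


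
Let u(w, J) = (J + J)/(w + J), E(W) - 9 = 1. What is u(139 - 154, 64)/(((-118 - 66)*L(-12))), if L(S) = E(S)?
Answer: -8/5635 ≈ -0.0014197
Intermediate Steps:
E(W) = 10 (E(W) = 9 + 1 = 10)
L(S) = 10
u(w, J) = 2*J/(J + w) (u(w, J) = (2*J)/(J + w) = 2*J/(J + w))
u(139 - 154, 64)/(((-118 - 66)*L(-12))) = (2*64/(64 + (139 - 154)))/(((-118 - 66)*10)) = (2*64/(64 - 15))/((-184*10)) = (2*64/49)/(-1840) = (2*64*(1/49))*(-1/1840) = (128/49)*(-1/1840) = -8/5635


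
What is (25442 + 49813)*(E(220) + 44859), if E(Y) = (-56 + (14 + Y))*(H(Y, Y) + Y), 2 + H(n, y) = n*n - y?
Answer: 651685949265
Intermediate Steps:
H(n, y) = -2 + n**2 - y (H(n, y) = -2 + (n*n - y) = -2 + (n**2 - y) = -2 + n**2 - y)
E(Y) = (-42 + Y)*(-2 + Y**2) (E(Y) = (-56 + (14 + Y))*((-2 + Y**2 - Y) + Y) = (-42 + Y)*(-2 + Y**2))
(25442 + 49813)*(E(220) + 44859) = (25442 + 49813)*((84 + 220**3 - 42*220**2 - 2*220) + 44859) = 75255*((84 + 10648000 - 42*48400 - 440) + 44859) = 75255*((84 + 10648000 - 2032800 - 440) + 44859) = 75255*(8614844 + 44859) = 75255*8659703 = 651685949265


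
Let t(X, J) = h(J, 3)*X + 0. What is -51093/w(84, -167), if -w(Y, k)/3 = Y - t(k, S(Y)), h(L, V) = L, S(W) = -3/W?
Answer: 476868/2185 ≈ 218.25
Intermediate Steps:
t(X, J) = J*X (t(X, J) = J*X + 0 = J*X)
w(Y, k) = -3*Y - 9*k/Y (w(Y, k) = -3*(Y - (-3/Y)*k) = -3*(Y - (-3)*k/Y) = -3*(Y + 3*k/Y) = -3*Y - 9*k/Y)
-51093/w(84, -167) = -51093/(-3*84 - 9*(-167)/84) = -51093/(-252 - 9*(-167)*1/84) = -51093/(-252 + 501/28) = -51093/(-6555/28) = -51093*(-28/6555) = 476868/2185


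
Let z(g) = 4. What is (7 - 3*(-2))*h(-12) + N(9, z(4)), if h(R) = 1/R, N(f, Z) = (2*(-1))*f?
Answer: -229/12 ≈ -19.083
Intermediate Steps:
N(f, Z) = -2*f
(7 - 3*(-2))*h(-12) + N(9, z(4)) = (7 - 3*(-2))/(-12) - 2*9 = (7 + 6)*(-1/12) - 18 = 13*(-1/12) - 18 = -13/12 - 18 = -229/12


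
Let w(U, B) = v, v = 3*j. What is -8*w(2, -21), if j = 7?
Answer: -168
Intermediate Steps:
v = 21 (v = 3*7 = 21)
w(U, B) = 21
-8*w(2, -21) = -8*21 = -168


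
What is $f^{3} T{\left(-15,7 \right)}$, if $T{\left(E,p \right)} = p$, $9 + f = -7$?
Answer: $-28672$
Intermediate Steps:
$f = -16$ ($f = -9 - 7 = -16$)
$f^{3} T{\left(-15,7 \right)} = \left(-16\right)^{3} \cdot 7 = \left(-4096\right) 7 = -28672$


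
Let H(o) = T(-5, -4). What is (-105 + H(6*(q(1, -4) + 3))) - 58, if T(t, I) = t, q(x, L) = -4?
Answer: -168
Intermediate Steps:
H(o) = -5
(-105 + H(6*(q(1, -4) + 3))) - 58 = (-105 - 5) - 58 = -110 - 58 = -168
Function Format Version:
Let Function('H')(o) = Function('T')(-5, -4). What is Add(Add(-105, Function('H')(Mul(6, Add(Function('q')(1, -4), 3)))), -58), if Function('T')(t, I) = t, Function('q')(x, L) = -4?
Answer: -168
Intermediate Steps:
Function('H')(o) = -5
Add(Add(-105, Function('H')(Mul(6, Add(Function('q')(1, -4), 3)))), -58) = Add(Add(-105, -5), -58) = Add(-110, -58) = -168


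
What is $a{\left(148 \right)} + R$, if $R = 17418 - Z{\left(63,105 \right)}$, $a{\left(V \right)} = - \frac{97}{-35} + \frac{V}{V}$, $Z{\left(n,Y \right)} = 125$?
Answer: $\frac{605387}{35} \approx 17297.0$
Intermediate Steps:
$a{\left(V \right)} = \frac{132}{35}$ ($a{\left(V \right)} = \left(-97\right) \left(- \frac{1}{35}\right) + 1 = \frac{97}{35} + 1 = \frac{132}{35}$)
$R = 17293$ ($R = 17418 - 125 = 17293$)
$a{\left(148 \right)} + R = \frac{132}{35} + 17293 = \frac{605387}{35}$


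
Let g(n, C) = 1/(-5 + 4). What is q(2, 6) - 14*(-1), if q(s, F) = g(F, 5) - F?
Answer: 7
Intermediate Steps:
g(n, C) = -1 (g(n, C) = 1/(-1) = -1)
q(s, F) = -1 - F
q(2, 6) - 14*(-1) = (-1 - 1*6) - 14*(-1) = (-1 - 6) + 14 = -7 + 14 = 7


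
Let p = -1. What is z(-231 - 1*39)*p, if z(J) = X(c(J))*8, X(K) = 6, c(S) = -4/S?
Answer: -48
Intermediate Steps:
z(J) = 48 (z(J) = 6*8 = 48)
z(-231 - 1*39)*p = 48*(-1) = -48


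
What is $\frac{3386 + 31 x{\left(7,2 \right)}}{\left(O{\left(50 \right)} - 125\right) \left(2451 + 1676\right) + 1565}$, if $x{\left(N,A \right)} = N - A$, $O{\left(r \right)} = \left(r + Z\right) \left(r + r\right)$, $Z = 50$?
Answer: $\frac{3541}{40755690} \approx 8.6884 \cdot 10^{-5}$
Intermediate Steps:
$O{\left(r \right)} = 2 r \left(50 + r\right)$ ($O{\left(r \right)} = \left(r + 50\right) \left(r + r\right) = \left(50 + r\right) 2 r = 2 r \left(50 + r\right)$)
$\frac{3386 + 31 x{\left(7,2 \right)}}{\left(O{\left(50 \right)} - 125\right) \left(2451 + 1676\right) + 1565} = \frac{3386 + 31 \left(7 - 2\right)}{\left(2 \cdot 50 \left(50 + 50\right) - 125\right) \left(2451 + 1676\right) + 1565} = \frac{3386 + 31 \left(7 - 2\right)}{\left(2 \cdot 50 \cdot 100 - 125\right) 4127 + 1565} = \frac{3386 + 31 \cdot 5}{\left(10000 - 125\right) 4127 + 1565} = \frac{3386 + 155}{9875 \cdot 4127 + 1565} = \frac{3541}{40754125 + 1565} = \frac{3541}{40755690}$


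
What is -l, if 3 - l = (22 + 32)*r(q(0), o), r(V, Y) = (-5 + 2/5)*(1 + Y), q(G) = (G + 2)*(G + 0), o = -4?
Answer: 3711/5 ≈ 742.20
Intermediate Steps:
q(G) = G*(2 + G) (q(G) = (2 + G)*G = G*(2 + G))
r(V, Y) = -23/5 - 23*Y/5 (r(V, Y) = (-5 + 2*(⅕))*(1 + Y) = (-5 + ⅖)*(1 + Y) = -23*(1 + Y)/5 = -23/5 - 23*Y/5)
l = -3711/5 (l = 3 - (22 + 32)*(-23/5 - 23/5*(-4)) = 3 - 54*(-23/5 + 92/5) = 3 - 54*69/5 = 3 - 1*3726/5 = 3 - 3726/5 = -3711/5 ≈ -742.20)
-l = -1*(-3711/5) = 3711/5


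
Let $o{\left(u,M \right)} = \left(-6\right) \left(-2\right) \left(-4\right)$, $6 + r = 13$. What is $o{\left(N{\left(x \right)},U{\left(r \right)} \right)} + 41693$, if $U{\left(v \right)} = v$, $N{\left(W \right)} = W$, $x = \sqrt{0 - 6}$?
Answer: $41645$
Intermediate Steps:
$r = 7$ ($r = -6 + 13 = 7$)
$x = i \sqrt{6}$ ($x = \sqrt{-6} = i \sqrt{6} \approx 2.4495 i$)
$o{\left(u,M \right)} = -48$ ($o{\left(u,M \right)} = 12 \left(-4\right) = -48$)
$o{\left(N{\left(x \right)},U{\left(r \right)} \right)} + 41693 = -48 + 41693 = 41645$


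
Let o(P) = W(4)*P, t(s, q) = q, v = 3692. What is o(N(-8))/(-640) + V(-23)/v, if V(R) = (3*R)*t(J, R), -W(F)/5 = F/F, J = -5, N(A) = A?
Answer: 5425/14768 ≈ 0.36735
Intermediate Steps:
W(F) = -5 (W(F) = -5*F/F = -5*1 = -5)
V(R) = 3*R² (V(R) = (3*R)*R = 3*R²)
o(P) = -5*P
o(N(-8))/(-640) + V(-23)/v = -5*(-8)/(-640) + (3*(-23)²)/3692 = 40*(-1/640) + (3*529)*(1/3692) = -1/16 + 1587*(1/3692) = -1/16 + 1587/3692 = 5425/14768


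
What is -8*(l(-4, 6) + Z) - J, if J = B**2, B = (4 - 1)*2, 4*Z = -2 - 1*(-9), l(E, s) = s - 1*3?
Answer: -74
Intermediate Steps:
l(E, s) = -3 + s (l(E, s) = s - 3 = -3 + s)
Z = 7/4 (Z = (-2 - 1*(-9))/4 = (-2 + 9)/4 = (1/4)*7 = 7/4 ≈ 1.7500)
B = 6 (B = 3*2 = 6)
J = 36 (J = 6**2 = 36)
-8*(l(-4, 6) + Z) - J = -8*((-3 + 6) + 7/4) - 1*36 = -8*(3 + 7/4) - 36 = -8*19/4 - 36 = -38 - 36 = -74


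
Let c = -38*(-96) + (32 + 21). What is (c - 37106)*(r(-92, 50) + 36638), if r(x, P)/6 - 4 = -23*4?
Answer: -1206254550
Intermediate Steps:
r(x, P) = -528 (r(x, P) = 24 + 6*(-23*4) = 24 + 6*(-92) = 24 - 552 = -528)
c = 3701 (c = 3648 + 53 = 3701)
(c - 37106)*(r(-92, 50) + 36638) = (3701 - 37106)*(-528 + 36638) = -33405*36110 = -1206254550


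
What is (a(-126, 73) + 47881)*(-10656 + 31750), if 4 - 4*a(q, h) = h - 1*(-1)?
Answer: 1009632669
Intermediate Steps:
a(q, h) = ¾ - h/4 (a(q, h) = 1 - (h - 1*(-1))/4 = 1 - (h + 1)/4 = 1 - (1 + h)/4 = 1 + (-¼ - h/4) = ¾ - h/4)
(a(-126, 73) + 47881)*(-10656 + 31750) = ((¾ - ¼*73) + 47881)*(-10656 + 31750) = ((¾ - 73/4) + 47881)*21094 = (-35/2 + 47881)*21094 = (95727/2)*21094 = 1009632669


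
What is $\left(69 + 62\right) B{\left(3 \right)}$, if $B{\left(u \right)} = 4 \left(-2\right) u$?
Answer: $-3144$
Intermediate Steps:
$B{\left(u \right)} = - 8 u$
$\left(69 + 62\right) B{\left(3 \right)} = \left(69 + 62\right) \left(\left(-8\right) 3\right) = 131 \left(-24\right) = -3144$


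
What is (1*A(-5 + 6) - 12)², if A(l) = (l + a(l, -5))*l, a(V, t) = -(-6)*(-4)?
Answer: 1225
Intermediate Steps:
a(V, t) = -24 (a(V, t) = -3*8 = -24)
A(l) = l*(-24 + l) (A(l) = (l - 24)*l = (-24 + l)*l = l*(-24 + l))
(1*A(-5 + 6) - 12)² = (1*((-5 + 6)*(-24 + (-5 + 6))) - 12)² = (1*(1*(-24 + 1)) - 12)² = (1*(1*(-23)) - 12)² = (1*(-23) - 12)² = (-23 - 12)² = (-35)² = 1225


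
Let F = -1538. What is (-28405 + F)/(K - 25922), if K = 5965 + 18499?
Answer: 1109/54 ≈ 20.537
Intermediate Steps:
K = 24464
(-28405 + F)/(K - 25922) = (-28405 - 1538)/(24464 - 25922) = -29943/(-1458) = -29943*(-1/1458) = 1109/54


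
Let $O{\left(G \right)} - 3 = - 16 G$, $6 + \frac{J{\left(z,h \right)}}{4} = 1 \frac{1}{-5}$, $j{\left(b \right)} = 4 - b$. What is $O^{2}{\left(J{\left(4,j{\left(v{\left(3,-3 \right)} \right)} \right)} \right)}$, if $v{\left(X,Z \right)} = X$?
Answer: $\frac{3996001}{25} \approx 1.5984 \cdot 10^{5}$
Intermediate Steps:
$J{\left(z,h \right)} = - \frac{124}{5}$ ($J{\left(z,h \right)} = -24 + 4 \cdot 1 \frac{1}{-5} = -24 + 4 \cdot 1 \left(- \frac{1}{5}\right) = -24 + 4 \left(- \frac{1}{5}\right) = -24 - \frac{4}{5} = - \frac{124}{5}$)
$O{\left(G \right)} = 3 - 16 G$
$O^{2}{\left(J{\left(4,j{\left(v{\left(3,-3 \right)} \right)} \right)} \right)} = \left(3 - - \frac{1984}{5}\right)^{2} = \left(3 + \frac{1984}{5}\right)^{2} = \left(\frac{1999}{5}\right)^{2} = \frac{3996001}{25}$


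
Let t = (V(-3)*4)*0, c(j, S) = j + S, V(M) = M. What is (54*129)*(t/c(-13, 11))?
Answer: 0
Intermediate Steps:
c(j, S) = S + j
t = 0 (t = -3*4*0 = -12*0 = 0)
(54*129)*(t/c(-13, 11)) = (54*129)*(0/(11 - 13)) = 6966*(0/(-2)) = 6966*(0*(-½)) = 6966*0 = 0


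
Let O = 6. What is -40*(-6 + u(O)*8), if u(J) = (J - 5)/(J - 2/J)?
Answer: 3120/17 ≈ 183.53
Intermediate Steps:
u(J) = (-5 + J)/(J - 2/J)
-40*(-6 + u(O)*8) = -40*(-6 + (6*(-5 + 6)/(-2 + 6²))*8) = -40*(-6 + (6*1/(-2 + 36))*8) = -40*(-6 + (6*1/34)*8) = -40*(-6 + (6*(1/34)*1)*8) = -40*(-6 + (3/17)*8) = -40*(-6 + 24/17) = -40*(-78/17) = 3120/17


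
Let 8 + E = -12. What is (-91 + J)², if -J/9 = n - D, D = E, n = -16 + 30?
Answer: 157609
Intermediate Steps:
E = -20 (E = -8 - 12 = -20)
n = 14
D = -20
J = -306 (J = -9*(14 - 1*(-20)) = -9*(14 + 20) = -9*34 = -306)
(-91 + J)² = (-91 - 306)² = (-397)² = 157609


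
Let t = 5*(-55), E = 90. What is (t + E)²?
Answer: 34225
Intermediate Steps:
t = -275
(t + E)² = (-275 + 90)² = (-185)² = 34225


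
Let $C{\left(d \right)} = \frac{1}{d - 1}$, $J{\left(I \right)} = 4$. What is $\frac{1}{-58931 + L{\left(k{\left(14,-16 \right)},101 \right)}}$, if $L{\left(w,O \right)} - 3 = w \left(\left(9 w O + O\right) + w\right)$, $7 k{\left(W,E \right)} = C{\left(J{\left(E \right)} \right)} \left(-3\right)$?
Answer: $- \frac{7}{412467} \approx -1.6971 \cdot 10^{-5}$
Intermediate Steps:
$C{\left(d \right)} = \frac{1}{-1 + d}$
$k{\left(W,E \right)} = - \frac{1}{7}$ ($k{\left(W,E \right)} = \frac{\frac{1}{-1 + 4} \left(-3\right)}{7} = \frac{\frac{1}{3} \left(-3\right)}{7} = \frac{1}{7} \left(-1\right) = - \frac{1}{7}$)
$L{\left(w,O \right)} = 3 + w \left(O + w + 9 O w\right)$ ($L{\left(w,O \right)} = 3 + w \left(\left(9 w O + O\right) + w\right) = 3 + w \left(\left(9 O w + O\right) + w\right) = 3 + w \left(\left(O + 9 O w\right) + w\right) = 3 + w \left(O + w + 9 O w\right)$)
$\frac{1}{-58931 + L{\left(k{\left(14,-16 \right)},101 \right)}} = \frac{1}{-58931 + \left(3 + \left(- \frac{1}{7}\right)^{2} + 101 \left(- \frac{1}{7}\right) + 9 \cdot 101 \left(- \frac{1}{7}\right)^{2}\right)} = \frac{1}{-58931 + \left(3 + \frac{1}{49} - \frac{101}{7} + 9 \cdot 101 \cdot \frac{1}{49}\right)} = \frac{1}{-58931 + \left(3 + \frac{1}{49} - \frac{101}{7} + \frac{909}{49}\right)} = \frac{1}{-58931 + \frac{50}{7}} = \frac{1}{- \frac{412467}{7}} = - \frac{7}{412467}$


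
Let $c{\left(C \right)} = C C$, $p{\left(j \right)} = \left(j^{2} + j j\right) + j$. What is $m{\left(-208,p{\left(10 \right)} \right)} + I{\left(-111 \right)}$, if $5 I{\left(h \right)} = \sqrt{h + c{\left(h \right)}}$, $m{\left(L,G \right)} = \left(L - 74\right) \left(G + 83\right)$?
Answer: $-82626 + \frac{\sqrt{12210}}{5} \approx -82604.0$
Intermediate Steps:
$p{\left(j \right)} = j + 2 j^{2}$ ($p{\left(j \right)} = \left(j^{2} + j^{2}\right) + j = 2 j^{2} + j = j + 2 j^{2}$)
$c{\left(C \right)} = C^{2}$
$m{\left(L,G \right)} = \left(-74 + L\right) \left(83 + G\right)$
$I{\left(h \right)} = \frac{\sqrt{h + h^{2}}}{5}$
$m{\left(-208,p{\left(10 \right)} \right)} + I{\left(-111 \right)} = \left(-6142 - 74 \cdot 10 \left(1 + 2 \cdot 10\right) + 83 \left(-208\right) + 10 \left(1 + 2 \cdot 10\right) \left(-208\right)\right) + \frac{\sqrt{- 111 \left(1 - 111\right)}}{5} = \left(-6142 - 74 \cdot 10 \left(1 + 20\right) - 17264 + 10 \left(1 + 20\right) \left(-208\right)\right) + \frac{\sqrt{\left(-111\right) \left(-110\right)}}{5} = \left(-6142 - 74 \cdot 10 \cdot 21 - 17264 + 10 \cdot 21 \left(-208\right)\right) + \frac{\sqrt{12210}}{5} = \left(-6142 - 15540 - 17264 + 210 \left(-208\right)\right) + \frac{\sqrt{12210}}{5} = \left(-6142 - 15540 - 17264 - 43680\right) + \frac{\sqrt{12210}}{5} = -82626 + \frac{\sqrt{12210}}{5}$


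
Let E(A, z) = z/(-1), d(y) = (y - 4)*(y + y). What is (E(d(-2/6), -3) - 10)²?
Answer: 49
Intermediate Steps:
d(y) = 2*y*(-4 + y) (d(y) = (-4 + y)*(2*y) = 2*y*(-4 + y))
E(A, z) = -z (E(A, z) = z*(-1) = -z)
(E(d(-2/6), -3) - 10)² = (-1*(-3) - 10)² = (3 - 10)² = (-7)² = 49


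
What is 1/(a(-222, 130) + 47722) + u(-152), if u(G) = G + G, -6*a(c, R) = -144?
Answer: -14514783/47746 ≈ -304.00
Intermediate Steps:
a(c, R) = 24 (a(c, R) = -⅙*(-144) = 24)
u(G) = 2*G
1/(a(-222, 130) + 47722) + u(-152) = 1/(24 + 47722) + 2*(-152) = 1/47746 - 304 = -14514783/47746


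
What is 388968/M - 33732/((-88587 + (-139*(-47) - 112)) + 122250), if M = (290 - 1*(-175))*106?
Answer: 580364293/82322515 ≈ 7.0499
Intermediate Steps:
M = 49290 (M = (290 + 175)*106 = 465*106 = 49290)
388968/M - 33732/((-88587 + (-139*(-47) - 112)) + 122250) = 388968/49290 - 33732/((-88587 + (-139*(-47) - 112)) + 122250) = 388968*(1/49290) - 33732/((-88587 + (6533 - 112)) + 122250) = 64828/8215 - 33732/((-88587 + 6421) + 122250) = 64828/8215 - 33732/(-82166 + 122250) = 64828/8215 - 33732/40084 = 64828/8215 - 33732*1/40084 = 64828/8215 - 8433/10021 = 580364293/82322515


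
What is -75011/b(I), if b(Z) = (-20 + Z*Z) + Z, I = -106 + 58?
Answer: -75011/2236 ≈ -33.547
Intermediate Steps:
I = -48
b(Z) = -20 + Z + Z**2 (b(Z) = (-20 + Z**2) + Z = -20 + Z + Z**2)
-75011/b(I) = -75011/(-20 - 48 + (-48)**2) = -75011/(-20 - 48 + 2304) = -75011/2236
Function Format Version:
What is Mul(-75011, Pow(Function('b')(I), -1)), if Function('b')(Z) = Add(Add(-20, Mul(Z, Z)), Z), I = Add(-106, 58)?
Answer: Rational(-75011, 2236) ≈ -33.547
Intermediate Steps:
I = -48
Function('b')(Z) = Add(-20, Z, Pow(Z, 2)) (Function('b')(Z) = Add(Add(-20, Pow(Z, 2)), Z) = Add(-20, Z, Pow(Z, 2)))
Mul(-75011, Pow(Function('b')(I), -1)) = Mul(-75011, Pow(Add(-20, -48, Pow(-48, 2)), -1)) = Mul(-75011, Pow(Add(-20, -48, 2304), -1)) = Mul(-75011, Pow(2236, -1)) = Mul(-75011, Rational(1, 2236)) = Rational(-75011, 2236)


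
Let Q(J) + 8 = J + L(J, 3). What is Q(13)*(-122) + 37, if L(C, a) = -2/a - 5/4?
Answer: -2035/6 ≈ -339.17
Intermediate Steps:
L(C, a) = -5/4 - 2/a (L(C, a) = -2/a - 5*¼ = -2/a - 5/4 = -5/4 - 2/a)
Q(J) = -119/12 + J (Q(J) = -8 + (J + (-5/4 - 2/3)) = -8 + (J + (-5/4 - 2*⅓)) = -8 + (J + (-5/4 - ⅔)) = -8 + (J - 23/12) = -8 + (-23/12 + J) = -119/12 + J)
Q(13)*(-122) + 37 = (-119/12 + 13)*(-122) + 37 = (37/12)*(-122) + 37 = -2257/6 + 37 = -2035/6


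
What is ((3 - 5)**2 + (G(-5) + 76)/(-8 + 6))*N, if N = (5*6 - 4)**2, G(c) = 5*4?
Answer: -29744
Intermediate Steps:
G(c) = 20
N = 676 (N = (30 - 4)**2 = 26**2 = 676)
((3 - 5)**2 + (G(-5) + 76)/(-8 + 6))*N = ((3 - 5)**2 + (20 + 76)/(-8 + 6))*676 = ((-2)**2 + 96/(-2))*676 = (4 + 96*(-1/2))*676 = (4 - 48)*676 = -44*676 = -29744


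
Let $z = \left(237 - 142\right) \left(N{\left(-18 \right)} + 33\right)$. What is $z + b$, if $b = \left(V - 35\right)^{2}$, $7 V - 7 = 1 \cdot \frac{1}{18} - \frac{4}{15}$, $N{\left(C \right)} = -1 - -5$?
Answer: $\frac{1854734221}{396900} \approx 4673.1$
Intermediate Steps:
$N{\left(C \right)} = 4$ ($N{\left(C \right)} = -1 + 5 = 4$)
$V = \frac{611}{630}$ ($V = 1 + \frac{1 \cdot \frac{1}{18} - \frac{4}{15}}{7} = 1 + \frac{\frac{1}{18} - \frac{4}{15}}{7} = 1 + \frac{1}{7} \left(- \frac{19}{90}\right) = 1 - \frac{19}{630} = \frac{611}{630} \approx 0.96984$)
$z = 3515$ ($z = \left(237 - 142\right) \left(4 + 33\right) = 95 \cdot 37 = 3515$)
$b = \frac{459630721}{396900}$ ($b = \left(\frac{611}{630} - 35\right)^{2} = \left(- \frac{21439}{630}\right)^{2} = \frac{459630721}{396900} \approx 1158.1$)
$z + b = 3515 + \frac{459630721}{396900} = \frac{1854734221}{396900}$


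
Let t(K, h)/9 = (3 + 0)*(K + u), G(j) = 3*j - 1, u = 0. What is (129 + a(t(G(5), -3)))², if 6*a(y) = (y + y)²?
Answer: 9098298225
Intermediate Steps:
G(j) = -1 + 3*j
t(K, h) = 27*K (t(K, h) = 9*((3 + 0)*(K + 0)) = 9*(3*K) = 27*K)
a(y) = 2*y²/3 (a(y) = (y + y)²/6 = (2*y)²/6 = (4*y²)/6 = 2*y²/3)
(129 + a(t(G(5), -3)))² = (129 + 2*(27*(-1 + 3*5))²/3)² = (129 + 2*(27*(-1 + 15))²/3)² = (129 + 2*(27*14)²/3)² = (129 + (⅔)*378²)² = (129 + (⅔)*142884)² = (129 + 95256)² = 95385² = 9098298225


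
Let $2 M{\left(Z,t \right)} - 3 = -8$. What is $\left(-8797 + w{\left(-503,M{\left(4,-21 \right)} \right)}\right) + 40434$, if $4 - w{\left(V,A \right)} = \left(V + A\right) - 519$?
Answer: $\frac{65331}{2} \approx 32666.0$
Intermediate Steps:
$M{\left(Z,t \right)} = - \frac{5}{2}$ ($M{\left(Z,t \right)} = \frac{3}{2} + \frac{1}{2} \left(-8\right) = \frac{3}{2} - 4 = - \frac{5}{2}$)
$w{\left(V,A \right)} = 523 - A - V$ ($w{\left(V,A \right)} = 4 - \left(\left(V + A\right) - 519\right) = 4 - \left(\left(A + V\right) - 519\right) = 4 - \left(-519 + A + V\right) = 523 - A - V$)
$\left(-8797 + w{\left(-503,M{\left(4,-21 \right)} \right)}\right) + 40434 = \left(-8797 - - \frac{2057}{2}\right) + 40434 = \left(-8797 + \left(523 + \frac{5}{2} + 503\right)\right) + 40434 = \left(-8797 + \frac{2057}{2}\right) + 40434 = - \frac{15537}{2} + 40434 = \frac{65331}{2}$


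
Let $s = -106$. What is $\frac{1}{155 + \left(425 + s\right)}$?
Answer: $\frac{1}{474} \approx 0.0021097$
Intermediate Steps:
$\frac{1}{155 + \left(425 + s\right)} = \frac{1}{155 + \left(425 - 106\right)} = \frac{1}{155 + 319} = \frac{1}{474}$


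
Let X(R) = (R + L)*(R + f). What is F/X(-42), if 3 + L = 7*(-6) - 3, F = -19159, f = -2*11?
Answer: -19159/5760 ≈ -3.3262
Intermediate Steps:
f = -22
L = -48 (L = -3 + (7*(-6) - 3) = -3 + (-42 - 3) = -3 - 45 = -48)
X(R) = (-48 + R)*(-22 + R) (X(R) = (R - 48)*(R - 22) = (-48 + R)*(-22 + R))
F/X(-42) = -19159/(1056 + (-42)**2 - 70*(-42)) = -19159/(1056 + 1764 + 2940) = -19159/5760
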